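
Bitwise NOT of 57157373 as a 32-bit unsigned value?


~0b11011010000010011011111101 = 0b11111100100101111101100100000010 = 4237809922 (32-bit unsigned)

4237809922


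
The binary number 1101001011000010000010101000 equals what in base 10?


1101001011000010000010101000 in decimal = 220995752

220995752


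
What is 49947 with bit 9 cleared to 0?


49947 & ~(1 << 9) = 49435

49435


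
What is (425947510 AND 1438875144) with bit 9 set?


Step 1: 425947510 & 1438875144 = 289632256
Step 2: 289632256 | (1 << 9) = 289632256 | 512 = 289632768

289632768


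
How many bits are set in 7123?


0b1101111010011 has 9 set bits

9


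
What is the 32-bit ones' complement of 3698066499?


3698066499 ^ 4294967295 = 596900796

596900796


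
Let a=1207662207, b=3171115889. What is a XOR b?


1207662207 ^ 3171115889 = 4210562318

4210562318


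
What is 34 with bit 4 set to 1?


34 | (1 << 4) = 34 | 16 = 50

50


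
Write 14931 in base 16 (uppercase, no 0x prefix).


14931 = 3A53 hex

3A53


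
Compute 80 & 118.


0b1010000 & 0b1110110 = 0b1010000 = 80

80


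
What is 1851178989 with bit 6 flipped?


1851178989 ^ (1 << 6) = 1851178989 ^ 64 = 1851178925

1851178925


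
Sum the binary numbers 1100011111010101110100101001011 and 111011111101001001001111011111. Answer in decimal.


1100011111010101110100101001011 + 111011111101001001001111011111 = 10011111110111110111110100101010 = 2682223914

2682223914


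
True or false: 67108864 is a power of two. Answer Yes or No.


0b100000000000000000000000000. Only one bit set => Yes

Yes


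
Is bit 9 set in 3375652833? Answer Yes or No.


0b11001001001101000101111111100001, bit 9 = 1. Yes

Yes


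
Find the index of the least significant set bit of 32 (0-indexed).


0b100000. Lowest set bit at position 5

5


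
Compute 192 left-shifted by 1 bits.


0b11000000 << 1 = 0b110000000 = 384

384


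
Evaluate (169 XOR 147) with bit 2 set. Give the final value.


Step 1: 169 ^ 147 = 58
Step 2: 58 | (1 << 2) = 58 | 4 = 62

62


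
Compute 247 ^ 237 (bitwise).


0b11110111 ^ 0b11101101 = 0b11010 = 26

26


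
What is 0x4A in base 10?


4A hex = 74 decimal

74


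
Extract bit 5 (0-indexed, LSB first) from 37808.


0b1001001110110000, position 5 = 1

1


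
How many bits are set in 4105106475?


0b11110100101011101111010000101011 has 19 set bits

19


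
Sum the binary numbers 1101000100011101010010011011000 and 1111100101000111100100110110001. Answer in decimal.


1101000100011101010010011011000 + 1111100101000111100100110110001 = 11100101001100100110111010001001 = 3845287561

3845287561


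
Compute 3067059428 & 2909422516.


0b10110110110011111001110011100100 & 0b10101101011010100100001110110100 = 0b10100100010010100000000010100100 = 2756313252

2756313252


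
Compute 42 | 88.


0b101010 | 0b1011000 = 0b1111010 = 122

122


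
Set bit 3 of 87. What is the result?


87 | (1 << 3) = 87 | 8 = 95

95


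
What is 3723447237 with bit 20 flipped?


3723447237 ^ (1 << 20) = 3723447237 ^ 1048576 = 3724495813

3724495813


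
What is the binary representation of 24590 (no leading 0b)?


24590 = 110000000001110 in binary

110000000001110


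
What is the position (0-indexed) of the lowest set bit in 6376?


0b1100011101000. Lowest set bit at position 3

3


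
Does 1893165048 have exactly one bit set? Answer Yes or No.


0b1110000110101110110011111111000. Multiple bits set => No

No


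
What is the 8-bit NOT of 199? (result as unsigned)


~0b11000111 = 0b111000 = 56 (8-bit unsigned)

56


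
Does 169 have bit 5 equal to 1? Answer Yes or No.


0b10101001, bit 5 = 1. Yes

Yes


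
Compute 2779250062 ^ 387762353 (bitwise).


0b10100101101001111111110110001110 ^ 0b10111000111001100100010110001 = 0b10110010101110110011010100111111 = 2998613311

2998613311


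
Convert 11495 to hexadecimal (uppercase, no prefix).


11495 = 2CE7 hex

2CE7


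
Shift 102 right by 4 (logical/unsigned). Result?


0b1100110 >> 4 = 0b110 = 6

6


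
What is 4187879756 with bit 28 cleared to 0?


4187879756 & ~(1 << 28) = 3919444300

3919444300


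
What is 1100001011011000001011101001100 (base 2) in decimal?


1100001011011000001011101001100 in decimal = 1634473804

1634473804


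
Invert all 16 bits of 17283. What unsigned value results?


17283 ^ 65535 = 48252

48252


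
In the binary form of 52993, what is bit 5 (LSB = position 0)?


0b1100111100000001, position 5 = 0

0


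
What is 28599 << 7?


0b110111110110111 << 7 = 0b1101111101101110000000 = 3660672

3660672


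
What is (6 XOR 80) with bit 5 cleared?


Step 1: 6 ^ 80 = 86
Step 2: 86 & ~(1 << 5) = 86

86


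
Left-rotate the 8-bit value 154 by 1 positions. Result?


Rotate 0b10011010 left by 1 (8-bit) = 0b110101 = 53

53


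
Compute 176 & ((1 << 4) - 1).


176 & 15 = 0

0


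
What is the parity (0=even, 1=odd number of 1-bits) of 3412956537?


0b11001011011011011001010101111001 has 19 ones => parity 1

1


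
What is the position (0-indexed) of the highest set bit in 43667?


0b1010101010010011. Highest set bit at position 15

15


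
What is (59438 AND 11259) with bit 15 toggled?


Step 1: 59438 & 11259 = 10282
Step 2: 10282 ^ (1 << 15) = 10282 ^ 32768 = 43050

43050


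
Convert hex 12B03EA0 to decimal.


12B03EA0 hex = 313540256 decimal

313540256


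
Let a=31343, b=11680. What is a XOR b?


31343 ^ 11680 = 22479

22479


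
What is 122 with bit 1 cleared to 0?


122 & ~(1 << 1) = 120

120


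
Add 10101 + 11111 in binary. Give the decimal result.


10101 + 11111 = 110100 = 52

52


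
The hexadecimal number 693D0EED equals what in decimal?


693D0EED hex = 1765609197 decimal

1765609197


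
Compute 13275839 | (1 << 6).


13275839 | (1 << 6) = 13275839 | 64 = 13275903

13275903


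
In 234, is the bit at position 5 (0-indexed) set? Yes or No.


0b11101010, bit 5 = 1. Yes

Yes


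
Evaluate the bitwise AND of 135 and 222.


0b10000111 & 0b11011110 = 0b10000110 = 134

134


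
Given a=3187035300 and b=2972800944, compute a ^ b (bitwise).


3187035300 ^ 2972800944 = 214375188

214375188


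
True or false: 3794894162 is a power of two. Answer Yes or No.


0b11100010001100010111110101010010. Multiple bits set => No

No


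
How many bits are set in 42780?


0b1010011100011100 has 8 set bits

8


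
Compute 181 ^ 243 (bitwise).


0b10110101 ^ 0b11110011 = 0b1000110 = 70

70


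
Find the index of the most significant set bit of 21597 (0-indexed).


0b101010001011101. Highest set bit at position 14

14


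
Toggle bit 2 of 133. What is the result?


133 ^ (1 << 2) = 133 ^ 4 = 129

129


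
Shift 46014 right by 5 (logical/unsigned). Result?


0b1011001110111110 >> 5 = 0b10110011101 = 1437

1437


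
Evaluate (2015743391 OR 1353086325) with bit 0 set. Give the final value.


Step 1: 2015743391 | 1353086325 = 2024275455
Step 2: 2024275455 | (1 << 0) = 2024275455 | 1 = 2024275455

2024275455


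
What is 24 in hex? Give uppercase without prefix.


24 = 18 hex

18


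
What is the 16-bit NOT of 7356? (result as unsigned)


~0b1110010111100 = 0b1110001101000011 = 58179 (16-bit unsigned)

58179


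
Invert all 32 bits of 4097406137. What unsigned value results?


4097406137 ^ 4294967295 = 197561158

197561158


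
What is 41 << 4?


0b101001 << 4 = 0b1010010000 = 656

656


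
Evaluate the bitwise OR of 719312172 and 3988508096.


0b101010110111111101010100101100 | 0b11101101101110111100110111000000 = 0b11101111111111111101110111101100 = 4026523116

4026523116


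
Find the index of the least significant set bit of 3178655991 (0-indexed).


0b10111101011101100111000011110111. Lowest set bit at position 0

0


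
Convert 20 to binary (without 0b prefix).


20 = 10100 in binary

10100


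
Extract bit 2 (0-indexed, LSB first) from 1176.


0b10010011000, position 2 = 0

0


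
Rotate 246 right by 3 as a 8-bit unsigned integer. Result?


Rotate 0b11110110 right by 3 (8-bit) = 0b11011110 = 222

222


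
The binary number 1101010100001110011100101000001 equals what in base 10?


1101010100001110011100101000001 in decimal = 1787246913

1787246913


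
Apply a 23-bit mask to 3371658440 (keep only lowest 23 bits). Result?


3371658440 & 8388607 = 7826632

7826632


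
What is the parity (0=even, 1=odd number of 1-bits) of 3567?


0b110111101111 has 10 ones => parity 0

0


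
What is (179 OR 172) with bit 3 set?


Step 1: 179 | 172 = 191
Step 2: 191 | (1 << 3) = 191 | 8 = 191

191


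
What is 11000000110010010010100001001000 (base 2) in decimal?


11000000110010010010100001001000 in decimal = 3234408520

3234408520


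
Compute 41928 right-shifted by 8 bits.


0b1010001111001000 >> 8 = 0b10100011 = 163

163


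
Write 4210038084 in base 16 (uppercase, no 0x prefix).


4210038084 = FAF01544 hex

FAF01544


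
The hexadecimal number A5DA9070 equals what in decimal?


A5DA9070 hex = 2782564464 decimal

2782564464


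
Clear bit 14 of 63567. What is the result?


63567 & ~(1 << 14) = 47183

47183


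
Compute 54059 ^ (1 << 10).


54059 ^ (1 << 10) = 54059 ^ 1024 = 55083

55083


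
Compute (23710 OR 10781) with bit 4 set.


Step 1: 23710 | 10781 = 32415
Step 2: 32415 | (1 << 4) = 32415 | 16 = 32415

32415


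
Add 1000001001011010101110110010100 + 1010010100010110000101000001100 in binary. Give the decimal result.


1000001001011010101110110010100 + 1010010100010110000101000001100 = 10010011101110000110011110100000 = 2478335904

2478335904


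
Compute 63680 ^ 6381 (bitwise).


0b1111100011000000 ^ 0b1100011101101 = 0b1110000000101101 = 57389

57389


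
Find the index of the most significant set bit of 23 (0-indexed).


0b10111. Highest set bit at position 4

4


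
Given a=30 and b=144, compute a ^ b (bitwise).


30 ^ 144 = 142

142


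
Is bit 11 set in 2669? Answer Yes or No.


0b101001101101, bit 11 = 1. Yes

Yes


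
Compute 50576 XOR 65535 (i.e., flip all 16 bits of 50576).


50576 ^ 65535 = 14959

14959


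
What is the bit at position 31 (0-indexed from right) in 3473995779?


0b11001111000100001111100000000011, position 31 = 1

1


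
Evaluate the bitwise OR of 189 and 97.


0b10111101 | 0b1100001 = 0b11111101 = 253

253


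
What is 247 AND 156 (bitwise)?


0b11110111 & 0b10011100 = 0b10010100 = 148

148


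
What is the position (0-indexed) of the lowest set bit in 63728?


0b1111100011110000. Lowest set bit at position 4

4


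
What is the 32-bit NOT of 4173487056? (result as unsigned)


~0b11111000110000100101101111010000 = 0b111001111011010010000101111 = 121480239 (32-bit unsigned)

121480239


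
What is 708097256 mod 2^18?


708097256 & 262143 = 46312

46312


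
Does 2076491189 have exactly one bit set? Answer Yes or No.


0b1111011110001001011110110110101. Multiple bits set => No

No


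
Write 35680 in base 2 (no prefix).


35680 = 1000101101100000 in binary

1000101101100000


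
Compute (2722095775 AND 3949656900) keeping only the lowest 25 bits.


Step 1: 2722095775 & 3949656900 = 2720719364
Step 2: 2720719364 & 33554431 = 2810372

2810372


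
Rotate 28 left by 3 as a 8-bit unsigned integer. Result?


Rotate 0b11100 left by 3 (8-bit) = 0b11100000 = 224

224


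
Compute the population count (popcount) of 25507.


0b110001110100011 has 8 set bits

8


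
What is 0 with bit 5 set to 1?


0 | (1 << 5) = 0 | 32 = 32

32


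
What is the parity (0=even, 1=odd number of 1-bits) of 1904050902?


0b1110001011111011000001011010110 has 17 ones => parity 1

1


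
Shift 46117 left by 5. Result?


0b1011010000100101 << 5 = 0b101101000010010100000 = 1475744

1475744


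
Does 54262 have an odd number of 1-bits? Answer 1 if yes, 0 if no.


0b1101001111110110 has 11 ones => parity 1

1


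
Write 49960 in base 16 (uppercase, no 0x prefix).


49960 = C328 hex

C328


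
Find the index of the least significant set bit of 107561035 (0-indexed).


0b110011010010100000001001011. Lowest set bit at position 0

0


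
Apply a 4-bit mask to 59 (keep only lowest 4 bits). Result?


59 & 15 = 11

11


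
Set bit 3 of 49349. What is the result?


49349 | (1 << 3) = 49349 | 8 = 49357

49357


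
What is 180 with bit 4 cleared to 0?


180 & ~(1 << 4) = 164

164


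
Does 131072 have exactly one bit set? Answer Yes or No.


0b100000000000000000. Only one bit set => Yes

Yes


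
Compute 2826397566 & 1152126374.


0b10101000011101110110011101111110 & 0b1000100101011000000110110100110 = 0b1001000000010100100110 = 2360614

2360614


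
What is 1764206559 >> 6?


0b1101001001001111010011111011111 >> 6 = 0b1101001001001111010011111 = 27565727

27565727


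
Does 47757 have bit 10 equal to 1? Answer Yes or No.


0b1011101010001101, bit 10 = 0. No

No


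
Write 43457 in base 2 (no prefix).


43457 = 1010100111000001 in binary

1010100111000001


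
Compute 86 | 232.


0b1010110 | 0b11101000 = 0b11111110 = 254

254


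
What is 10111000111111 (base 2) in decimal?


10111000111111 in decimal = 11839

11839


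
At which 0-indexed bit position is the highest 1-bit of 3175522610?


0b10111101010001101010000100110010. Highest set bit at position 31

31


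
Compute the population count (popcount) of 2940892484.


0b10101111010010100111010101000100 has 16 set bits

16


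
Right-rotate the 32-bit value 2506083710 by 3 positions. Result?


Rotate 0b10010101010111111100110101111110 right by 3 (32-bit) = 0b11010010101010111111100110101111 = 3534485935

3534485935


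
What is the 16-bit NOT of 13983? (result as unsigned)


~0b11011010011111 = 0b1100100101100000 = 51552 (16-bit unsigned)

51552


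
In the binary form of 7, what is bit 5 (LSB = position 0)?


0b111, position 5 = 0

0


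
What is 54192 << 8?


0b1101001110110000 << 8 = 0b110100111011000000000000 = 13873152

13873152


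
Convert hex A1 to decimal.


A1 hex = 161 decimal

161


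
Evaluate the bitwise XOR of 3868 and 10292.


0b111100011100 ^ 0b10100000110100 = 0b10011100101000 = 10024

10024


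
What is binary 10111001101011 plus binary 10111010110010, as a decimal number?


10111001101011 + 10111010110010 = 101110100011101 = 23837

23837


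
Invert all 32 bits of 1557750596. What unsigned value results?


1557750596 ^ 4294967295 = 2737216699

2737216699


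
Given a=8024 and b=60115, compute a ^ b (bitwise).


8024 ^ 60115 = 62859

62859


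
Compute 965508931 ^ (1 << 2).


965508931 ^ (1 << 2) = 965508931 ^ 4 = 965508935

965508935


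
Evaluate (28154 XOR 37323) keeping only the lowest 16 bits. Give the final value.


Step 1: 28154 ^ 37323 = 64561
Step 2: 64561 & 65535 = 64561

64561


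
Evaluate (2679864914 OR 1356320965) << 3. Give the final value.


Step 1: 2679864914 | 1356320965 = 3758096087
Step 2: 3758096087 << 3 = 30064768696

30064768696


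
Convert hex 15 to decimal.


15 hex = 21 decimal

21


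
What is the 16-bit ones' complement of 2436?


2436 ^ 65535 = 63099

63099


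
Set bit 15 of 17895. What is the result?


17895 | (1 << 15) = 17895 | 32768 = 50663

50663


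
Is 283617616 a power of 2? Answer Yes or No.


0b10000111001111010100101010000. Multiple bits set => No

No


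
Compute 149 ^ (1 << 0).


149 ^ (1 << 0) = 149 ^ 1 = 148

148


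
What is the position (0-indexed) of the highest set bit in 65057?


0b1111111000100001. Highest set bit at position 15

15


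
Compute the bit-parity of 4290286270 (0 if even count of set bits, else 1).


0b11111111101110001001001010111110 has 21 ones => parity 1

1


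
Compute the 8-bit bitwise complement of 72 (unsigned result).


~0b1001000 = 0b10110111 = 183 (8-bit unsigned)

183


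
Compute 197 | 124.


0b11000101 | 0b1111100 = 0b11111101 = 253

253


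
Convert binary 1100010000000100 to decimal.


1100010000000100 in decimal = 50180

50180


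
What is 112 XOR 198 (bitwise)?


0b1110000 ^ 0b11000110 = 0b10110110 = 182

182


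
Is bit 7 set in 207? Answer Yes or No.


0b11001111, bit 7 = 1. Yes

Yes


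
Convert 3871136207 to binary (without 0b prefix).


3871136207 = 11100110101111001101100111001111 in binary

11100110101111001101100111001111


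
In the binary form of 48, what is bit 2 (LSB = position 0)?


0b110000, position 2 = 0

0


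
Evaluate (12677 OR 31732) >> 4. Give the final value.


Step 1: 12677 | 31732 = 31733
Step 2: 31733 >> 4 = 1983

1983


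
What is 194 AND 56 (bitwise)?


0b11000010 & 0b111000 = 0b0 = 0

0


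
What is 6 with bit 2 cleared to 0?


6 & ~(1 << 2) = 2

2


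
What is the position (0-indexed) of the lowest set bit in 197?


0b11000101. Lowest set bit at position 0

0


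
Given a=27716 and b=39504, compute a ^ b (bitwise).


27716 ^ 39504 = 62996

62996


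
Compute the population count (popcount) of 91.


0b1011011 has 5 set bits

5


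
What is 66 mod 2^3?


66 & 7 = 2

2


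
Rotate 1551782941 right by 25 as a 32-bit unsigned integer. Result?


Rotate 0b1011100011111100101010000011101 right by 25 (32-bit) = 0b111111001010100000111010101110 = 1059720878

1059720878


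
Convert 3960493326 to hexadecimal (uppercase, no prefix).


3960493326 = EC10550E hex

EC10550E


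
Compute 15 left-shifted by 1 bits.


0b1111 << 1 = 0b11110 = 30

30


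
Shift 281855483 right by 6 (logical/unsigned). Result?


0b10000110011001100010111111011 >> 6 = 0b10000110011001100010111 = 4403991

4403991


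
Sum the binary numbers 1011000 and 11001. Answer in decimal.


1011000 + 11001 = 1110001 = 113

113


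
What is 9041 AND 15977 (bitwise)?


0b10001101010001 & 0b11111001101001 = 0b10001001000001 = 8769

8769


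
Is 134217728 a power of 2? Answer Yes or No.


0b1000000000000000000000000000. Only one bit set => Yes

Yes


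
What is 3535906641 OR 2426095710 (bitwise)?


0b11010010110000011010011101010001 | 0b10010000100110110100100001011110 = 0b11010010110110111110111101011111 = 3537629023

3537629023


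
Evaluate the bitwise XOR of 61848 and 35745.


0b1111000110011000 ^ 0b1000101110100001 = 0b111101000111001 = 31289

31289


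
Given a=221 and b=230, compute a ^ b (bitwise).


221 ^ 230 = 59

59


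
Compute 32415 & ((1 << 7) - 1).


32415 & 127 = 31

31


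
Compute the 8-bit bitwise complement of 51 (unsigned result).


~0b110011 = 0b11001100 = 204 (8-bit unsigned)

204


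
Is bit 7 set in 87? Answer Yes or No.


0b1010111, bit 7 = 0. No

No


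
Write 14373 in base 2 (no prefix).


14373 = 11100000100101 in binary

11100000100101


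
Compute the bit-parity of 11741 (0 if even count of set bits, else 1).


0b10110111011101 has 10 ones => parity 0

0


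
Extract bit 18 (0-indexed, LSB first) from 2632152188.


0b10011100111000110111010001111100, position 18 = 0

0


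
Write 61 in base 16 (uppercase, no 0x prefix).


61 = 3D hex

3D


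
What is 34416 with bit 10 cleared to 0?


34416 & ~(1 << 10) = 33392

33392


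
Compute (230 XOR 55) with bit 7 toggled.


Step 1: 230 ^ 55 = 209
Step 2: 209 ^ (1 << 7) = 209 ^ 128 = 81

81


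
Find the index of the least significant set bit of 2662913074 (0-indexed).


0b10011110101110001101010000110010. Lowest set bit at position 1

1


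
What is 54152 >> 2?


0b1101001110001000 >> 2 = 0b11010011100010 = 13538

13538


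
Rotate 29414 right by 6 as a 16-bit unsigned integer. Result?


Rotate 0b111001011100110 right by 6 (16-bit) = 0b1001100111001011 = 39371

39371


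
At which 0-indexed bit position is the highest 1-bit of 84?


0b1010100. Highest set bit at position 6

6


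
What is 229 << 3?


0b11100101 << 3 = 0b11100101000 = 1832

1832


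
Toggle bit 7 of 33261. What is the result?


33261 ^ (1 << 7) = 33261 ^ 128 = 33133

33133


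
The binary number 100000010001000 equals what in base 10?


100000010001000 in decimal = 16520

16520


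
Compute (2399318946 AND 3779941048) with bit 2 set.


Step 1: 2399318946 & 3779941048 = 2164265632
Step 2: 2164265632 | (1 << 2) = 2164265632 | 4 = 2164265636

2164265636


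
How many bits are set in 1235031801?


0b1001001100111010001011011111001 has 17 set bits

17


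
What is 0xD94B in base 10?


D94B hex = 55627 decimal

55627


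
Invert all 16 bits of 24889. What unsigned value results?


24889 ^ 65535 = 40646

40646


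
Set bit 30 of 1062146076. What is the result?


1062146076 | (1 << 30) = 1062146076 | 1073741824 = 2135887900

2135887900


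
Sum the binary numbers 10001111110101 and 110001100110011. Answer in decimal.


10001111110101 + 110001100110011 = 1000011100101000 = 34600

34600


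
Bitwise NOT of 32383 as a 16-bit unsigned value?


~0b111111001111111 = 0b1000000110000000 = 33152 (16-bit unsigned)

33152


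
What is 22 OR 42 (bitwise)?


0b10110 | 0b101010 = 0b111110 = 62

62


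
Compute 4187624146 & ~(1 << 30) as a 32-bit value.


4187624146 & ~(1 << 30) = 3113882322

3113882322


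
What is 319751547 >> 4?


0b10011000011110000010101111011 >> 4 = 0b1001100001111000001010111 = 19984471

19984471


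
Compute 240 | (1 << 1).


240 | (1 << 1) = 240 | 2 = 242

242


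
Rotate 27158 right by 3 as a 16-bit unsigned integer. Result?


Rotate 0b110101000010110 right by 3 (16-bit) = 0b1100110101000010 = 52546

52546


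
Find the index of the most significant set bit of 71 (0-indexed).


0b1000111. Highest set bit at position 6

6


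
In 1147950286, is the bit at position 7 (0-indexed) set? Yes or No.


0b1000100011011000101010011001110, bit 7 = 1. Yes

Yes


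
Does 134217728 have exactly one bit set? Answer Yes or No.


0b1000000000000000000000000000. Only one bit set => Yes

Yes


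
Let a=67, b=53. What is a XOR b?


67 ^ 53 = 118

118


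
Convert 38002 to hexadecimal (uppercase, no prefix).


38002 = 9472 hex

9472


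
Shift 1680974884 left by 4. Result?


0b1100100001100011010010000100100 << 4 = 0b11001000011000110100100001001000000 = 26895598144

26895598144


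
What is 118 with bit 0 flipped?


118 ^ (1 << 0) = 118 ^ 1 = 119

119


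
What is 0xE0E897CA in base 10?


E0E897CA hex = 3773339594 decimal

3773339594


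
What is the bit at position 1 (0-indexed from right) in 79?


0b1001111, position 1 = 1

1


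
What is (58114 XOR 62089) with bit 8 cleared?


Step 1: 58114 ^ 62089 = 4491
Step 2: 4491 & ~(1 << 8) = 4235

4235


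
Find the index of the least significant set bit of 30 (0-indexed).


0b11110. Lowest set bit at position 1

1


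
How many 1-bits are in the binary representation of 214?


0b11010110 has 5 set bits

5


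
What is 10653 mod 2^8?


10653 & 255 = 157

157


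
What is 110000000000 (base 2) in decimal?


110000000000 in decimal = 3072

3072


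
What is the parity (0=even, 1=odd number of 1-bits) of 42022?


0b1010010000100110 has 6 ones => parity 0

0


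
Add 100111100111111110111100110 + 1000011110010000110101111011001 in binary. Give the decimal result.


100111100111111110111100110 + 1000011110010000110101111011001 = 1001000101111000110100110111111 = 1220307391

1220307391


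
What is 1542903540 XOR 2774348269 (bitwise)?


0b1011011111101101101011011110100 ^ 0b10100101010111010011000111101101 = 0b11111110101010111110011100011001 = 4272678681

4272678681


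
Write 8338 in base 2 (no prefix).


8338 = 10000010010010 in binary

10000010010010


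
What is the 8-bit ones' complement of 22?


22 ^ 255 = 233

233


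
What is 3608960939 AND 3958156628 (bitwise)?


0b11010111000111000101111110101011 & 0b11101011111011001010110101010100 = 0b11000011000011000000110100000000 = 3272346880

3272346880


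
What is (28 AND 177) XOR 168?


Step 1: 28 & 177 = 16
Step 2: 16 ^ 168 = 184

184


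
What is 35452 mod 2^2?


35452 & 3 = 0

0


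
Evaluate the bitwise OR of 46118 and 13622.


0b1011010000100110 | 0b11010100110110 = 0b1011010100110110 = 46390

46390


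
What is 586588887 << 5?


0b100010111101101010001011010111 << 5 = 0b10001011110110101000101101011100000 = 18770844384

18770844384


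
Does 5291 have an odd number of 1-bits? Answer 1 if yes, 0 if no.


0b1010010101011 has 7 ones => parity 1

1


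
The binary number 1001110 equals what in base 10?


1001110 in decimal = 78

78


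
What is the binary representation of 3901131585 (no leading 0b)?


3901131585 = 11101000100001101000101101000001 in binary

11101000100001101000101101000001


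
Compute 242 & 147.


0b11110010 & 0b10010011 = 0b10010010 = 146

146


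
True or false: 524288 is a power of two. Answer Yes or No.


0b10000000000000000000. Only one bit set => Yes

Yes


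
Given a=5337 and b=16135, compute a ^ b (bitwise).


5337 ^ 16135 = 11230

11230


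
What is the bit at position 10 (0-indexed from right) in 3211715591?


0b10111111011011101110010000000111, position 10 = 1

1


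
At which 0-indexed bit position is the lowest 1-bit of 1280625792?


0b1001100010101001100110010000000. Lowest set bit at position 7

7


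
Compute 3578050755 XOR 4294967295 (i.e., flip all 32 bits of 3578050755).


3578050755 ^ 4294967295 = 716916540

716916540


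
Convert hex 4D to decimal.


4D hex = 77 decimal

77


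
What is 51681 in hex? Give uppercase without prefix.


51681 = C9E1 hex

C9E1


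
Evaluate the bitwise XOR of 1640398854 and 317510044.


0b1100001110001101000000000000110 ^ 0b10010111011001101000110011100 = 0b1110011001010100101000110011010 = 1932153242

1932153242


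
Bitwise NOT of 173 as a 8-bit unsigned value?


~0b10101101 = 0b1010010 = 82 (8-bit unsigned)

82


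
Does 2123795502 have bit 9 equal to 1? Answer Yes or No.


0b1111110100101101000110000101110, bit 9 = 0. No

No


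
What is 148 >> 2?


0b10010100 >> 2 = 0b100101 = 37

37


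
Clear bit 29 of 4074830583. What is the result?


4074830583 & ~(1 << 29) = 3537959671

3537959671


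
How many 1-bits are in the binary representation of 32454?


0b111111011000110 has 10 set bits

10


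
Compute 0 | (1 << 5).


0 | (1 << 5) = 0 | 32 = 32

32


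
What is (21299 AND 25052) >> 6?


Step 1: 21299 & 25052 = 16656
Step 2: 16656 >> 6 = 260

260


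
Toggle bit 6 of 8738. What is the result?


8738 ^ (1 << 6) = 8738 ^ 64 = 8802

8802


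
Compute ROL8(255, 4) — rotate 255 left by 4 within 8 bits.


Rotate 0b11111111 left by 4 (8-bit) = 0b11111111 = 255

255


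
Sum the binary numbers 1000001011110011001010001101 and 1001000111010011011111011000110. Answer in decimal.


1000001011110011001010001101 + 1001000111010011011111011000110 = 1010001000110001111000101010011 = 1360589139

1360589139


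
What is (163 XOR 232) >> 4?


Step 1: 163 ^ 232 = 75
Step 2: 75 >> 4 = 4

4


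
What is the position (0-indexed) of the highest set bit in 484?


0b111100100. Highest set bit at position 8

8


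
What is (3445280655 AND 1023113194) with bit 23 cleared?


Step 1: 3445280655 & 1023113194 = 207243146
Step 2: 207243146 & ~(1 << 23) = 207243146

207243146


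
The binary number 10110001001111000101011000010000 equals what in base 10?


10110001001111000101011000010000 in decimal = 2973521424

2973521424


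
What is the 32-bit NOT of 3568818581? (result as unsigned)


~0b11010100101101111101100110010101 = 0b101011010010000010011001101010 = 726148714 (32-bit unsigned)

726148714


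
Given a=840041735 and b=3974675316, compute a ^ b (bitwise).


840041735 ^ 3974675316 = 3740974707

3740974707


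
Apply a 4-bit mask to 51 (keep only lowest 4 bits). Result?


51 & 15 = 3

3


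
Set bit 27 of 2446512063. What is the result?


2446512063 | (1 << 27) = 2446512063 | 134217728 = 2580729791

2580729791


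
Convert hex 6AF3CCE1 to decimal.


6AF3CCE1 hex = 1794362593 decimal

1794362593


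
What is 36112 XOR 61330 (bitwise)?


0b1000110100010000 ^ 0b1110111110010010 = 0b110001010000010 = 25218

25218


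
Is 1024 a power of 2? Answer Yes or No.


0b10000000000. Only one bit set => Yes

Yes


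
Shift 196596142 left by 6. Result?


0b1011101101111101000110101110 << 6 = 0b1011101101111101000110101110000000 = 12582153088

12582153088


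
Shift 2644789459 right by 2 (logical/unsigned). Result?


0b10011101101001000100100011010011 >> 2 = 0b100111011010010001001000110100 = 661197364

661197364


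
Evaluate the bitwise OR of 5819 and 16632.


0b1011010111011 | 0b100000011111000 = 0b101011011111011 = 22267

22267


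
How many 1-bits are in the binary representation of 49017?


0b1011111101111001 has 12 set bits

12


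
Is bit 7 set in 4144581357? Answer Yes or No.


0b11110111000010010100101011101101, bit 7 = 1. Yes

Yes


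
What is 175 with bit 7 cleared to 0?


175 & ~(1 << 7) = 47

47


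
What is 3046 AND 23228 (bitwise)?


0b101111100110 & 0b101101010111100 = 0b101010100100 = 2724

2724


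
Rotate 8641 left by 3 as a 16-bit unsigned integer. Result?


Rotate 0b10000111000001 left by 3 (16-bit) = 0b111000001001 = 3593

3593


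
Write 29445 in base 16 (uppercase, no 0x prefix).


29445 = 7305 hex

7305


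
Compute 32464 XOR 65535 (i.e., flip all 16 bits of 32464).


32464 ^ 65535 = 33071

33071


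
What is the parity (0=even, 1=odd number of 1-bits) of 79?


0b1001111 has 5 ones => parity 1

1


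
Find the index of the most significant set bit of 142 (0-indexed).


0b10001110. Highest set bit at position 7

7


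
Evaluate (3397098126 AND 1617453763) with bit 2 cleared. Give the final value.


Step 1: 3397098126 & 1617453763 = 1080558210
Step 2: 1080558210 & ~(1 << 2) = 1080558210

1080558210


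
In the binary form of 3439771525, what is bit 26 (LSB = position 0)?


0b11001101000001101011111110000101, position 26 = 1

1


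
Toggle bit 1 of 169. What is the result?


169 ^ (1 << 1) = 169 ^ 2 = 171

171


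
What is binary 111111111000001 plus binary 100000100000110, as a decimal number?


111111111000001 + 100000100000110 = 1100000011000111 = 49351

49351


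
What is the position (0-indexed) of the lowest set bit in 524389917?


0b11111010000011000111000011101. Lowest set bit at position 0

0


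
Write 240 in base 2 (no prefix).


240 = 11110000 in binary

11110000


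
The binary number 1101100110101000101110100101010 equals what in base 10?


1101100110101000101110100101010 in decimal = 1825856810

1825856810


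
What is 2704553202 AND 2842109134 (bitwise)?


0b10100001001101000011010011110010 & 0b10101001011001110010010011001110 = 0b10100001001001000010010011000010 = 2703500482

2703500482


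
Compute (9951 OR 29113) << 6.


Step 1: 9951 | 29113 = 30719
Step 2: 30719 << 6 = 1966016

1966016


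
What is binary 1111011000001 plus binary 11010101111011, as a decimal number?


1111011000001 + 11010101111011 = 101010000111100 = 21564

21564


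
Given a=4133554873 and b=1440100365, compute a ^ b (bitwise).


4133554873 ^ 1440100365 = 2746694324

2746694324


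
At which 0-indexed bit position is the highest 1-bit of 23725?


0b101110010101101. Highest set bit at position 14

14


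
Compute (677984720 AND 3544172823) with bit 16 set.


Step 1: 677984720 & 3544172823 = 2689296
Step 2: 2689296 | (1 << 16) = 2689296 | 65536 = 2689296

2689296


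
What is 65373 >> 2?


0b1111111101011101 >> 2 = 0b11111111010111 = 16343

16343


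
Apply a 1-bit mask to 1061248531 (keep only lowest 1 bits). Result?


1061248531 & 1 = 1

1


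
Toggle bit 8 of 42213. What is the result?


42213 ^ (1 << 8) = 42213 ^ 256 = 42469

42469


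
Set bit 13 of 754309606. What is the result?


754309606 | (1 << 13) = 754309606 | 8192 = 754317798

754317798


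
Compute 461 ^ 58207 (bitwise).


0b111001101 ^ 0b1110001101011111 = 0b1110001010010010 = 58002

58002


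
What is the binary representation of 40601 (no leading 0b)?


40601 = 1001111010011001 in binary

1001111010011001


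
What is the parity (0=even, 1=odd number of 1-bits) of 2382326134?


0b10001101111111110110100101110110 has 21 ones => parity 1

1


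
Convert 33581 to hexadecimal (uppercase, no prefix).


33581 = 832D hex

832D


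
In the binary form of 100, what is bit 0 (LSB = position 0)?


0b1100100, position 0 = 0

0


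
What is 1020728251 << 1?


0b111100110101110001001110111011 << 1 = 0b1111001101011100010011101110110 = 2041456502

2041456502


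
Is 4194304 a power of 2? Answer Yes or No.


0b10000000000000000000000. Only one bit set => Yes

Yes


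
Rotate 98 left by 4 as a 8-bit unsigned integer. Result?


Rotate 0b1100010 left by 4 (8-bit) = 0b100110 = 38

38


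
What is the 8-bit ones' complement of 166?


166 ^ 255 = 89

89


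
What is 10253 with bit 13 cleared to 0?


10253 & ~(1 << 13) = 2061

2061


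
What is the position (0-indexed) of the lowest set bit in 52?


0b110100. Lowest set bit at position 2

2


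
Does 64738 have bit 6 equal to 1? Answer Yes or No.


0b1111110011100010, bit 6 = 1. Yes

Yes


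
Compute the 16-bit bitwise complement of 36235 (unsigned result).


~0b1000110110001011 = 0b111001001110100 = 29300 (16-bit unsigned)

29300


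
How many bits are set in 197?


0b11000101 has 4 set bits

4


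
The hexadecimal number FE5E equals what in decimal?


FE5E hex = 65118 decimal

65118


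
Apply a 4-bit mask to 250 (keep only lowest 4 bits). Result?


250 & 15 = 10

10


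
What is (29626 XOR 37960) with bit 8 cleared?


Step 1: 29626 ^ 37960 = 59378
Step 2: 59378 & ~(1 << 8) = 59122

59122


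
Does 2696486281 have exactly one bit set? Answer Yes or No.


0b10100000101110010001110110001001. Multiple bits set => No

No


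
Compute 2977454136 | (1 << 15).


2977454136 | (1 << 15) = 2977454136 | 32768 = 2977486904

2977486904


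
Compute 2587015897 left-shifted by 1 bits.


0b10011010001100101011101011011001 << 1 = 0b100110100011001010111010110110010 = 5174031794

5174031794


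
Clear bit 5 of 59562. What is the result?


59562 & ~(1 << 5) = 59530

59530


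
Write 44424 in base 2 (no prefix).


44424 = 1010110110001000 in binary

1010110110001000


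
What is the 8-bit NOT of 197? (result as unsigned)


~0b11000101 = 0b111010 = 58 (8-bit unsigned)

58


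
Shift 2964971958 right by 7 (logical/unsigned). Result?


0b10110000101110011110000110110110 >> 7 = 0b1011000010111001111000011 = 23163843

23163843


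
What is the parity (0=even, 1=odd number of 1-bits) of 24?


0b11000 has 2 ones => parity 0

0


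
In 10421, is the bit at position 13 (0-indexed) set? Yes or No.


0b10100010110101, bit 13 = 1. Yes

Yes


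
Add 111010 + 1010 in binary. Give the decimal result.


111010 + 1010 = 1000100 = 68

68


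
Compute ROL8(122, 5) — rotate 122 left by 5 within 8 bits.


Rotate 0b1111010 left by 5 (8-bit) = 0b1001111 = 79

79


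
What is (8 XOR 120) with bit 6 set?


Step 1: 8 ^ 120 = 112
Step 2: 112 | (1 << 6) = 112 | 64 = 112

112


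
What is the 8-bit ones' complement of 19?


19 ^ 255 = 236

236


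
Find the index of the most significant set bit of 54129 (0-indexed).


0b1101001101110001. Highest set bit at position 15

15


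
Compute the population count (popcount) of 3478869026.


0b11001111010110110101010000100010 has 16 set bits

16


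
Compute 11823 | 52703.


0b10111000101111 | 0b1100110111011111 = 0b1110111111111111 = 61439

61439


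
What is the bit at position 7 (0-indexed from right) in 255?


0b11111111, position 7 = 1

1


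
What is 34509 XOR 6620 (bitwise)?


0b1000011011001101 ^ 0b1100111011100 = 0b1001111100010001 = 40721

40721


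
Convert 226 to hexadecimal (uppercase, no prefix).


226 = E2 hex

E2


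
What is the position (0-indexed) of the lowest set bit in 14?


0b1110. Lowest set bit at position 1

1


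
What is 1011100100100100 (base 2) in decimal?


1011100100100100 in decimal = 47396

47396


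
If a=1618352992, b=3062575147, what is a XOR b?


1618352992 ^ 3062575147 = 3606915915

3606915915


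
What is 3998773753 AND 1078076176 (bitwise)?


0b11101110010110000111000111111001 & 0b1000000010000100010001100010000 = 0b1000000010000000010000100010000 = 1077944592

1077944592


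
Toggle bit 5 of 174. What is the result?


174 ^ (1 << 5) = 174 ^ 32 = 142

142


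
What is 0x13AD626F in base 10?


13AD626F hex = 330130031 decimal

330130031


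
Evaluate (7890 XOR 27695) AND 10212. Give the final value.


Step 1: 7890 ^ 27695 = 29437
Step 2: 29437 & 10212 = 8932

8932


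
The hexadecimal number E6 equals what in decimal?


E6 hex = 230 decimal

230


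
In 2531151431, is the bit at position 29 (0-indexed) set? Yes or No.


0b10010110110111100100111001000111, bit 29 = 0. No

No


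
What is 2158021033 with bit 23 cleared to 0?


2158021033 & ~(1 << 23) = 2149632425

2149632425


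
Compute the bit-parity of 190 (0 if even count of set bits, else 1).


0b10111110 has 6 ones => parity 0

0


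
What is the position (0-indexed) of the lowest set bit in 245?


0b11110101. Lowest set bit at position 0

0


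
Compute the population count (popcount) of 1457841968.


0b1010110111001001110011100110000 has 16 set bits

16


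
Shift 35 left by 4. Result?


0b100011 << 4 = 0b1000110000 = 560

560


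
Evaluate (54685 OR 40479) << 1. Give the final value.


Step 1: 54685 | 40479 = 57247
Step 2: 57247 << 1 = 114494

114494


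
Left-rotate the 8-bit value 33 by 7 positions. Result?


Rotate 0b100001 left by 7 (8-bit) = 0b10010000 = 144

144


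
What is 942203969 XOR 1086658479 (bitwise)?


0b111000001010001110010001000001 ^ 0b1000000110001010001011110101111 = 0b1111000111011011111001111101110 = 2028860398

2028860398


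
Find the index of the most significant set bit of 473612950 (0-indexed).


0b11100001110101100001010010110. Highest set bit at position 28

28


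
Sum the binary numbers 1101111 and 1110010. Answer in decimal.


1101111 + 1110010 = 11100001 = 225

225


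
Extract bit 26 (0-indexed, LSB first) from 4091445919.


0b11110011110111101000001010011111, position 26 = 0

0
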